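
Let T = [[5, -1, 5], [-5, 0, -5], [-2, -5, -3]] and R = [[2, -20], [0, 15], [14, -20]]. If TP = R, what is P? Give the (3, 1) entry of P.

-4

Since T multiplies P on the left, P = T⁻¹R.
det T = 5, so T⁻¹ = [[-5, -28/5, 1], [-1, -1, 0], [5, 27/5, -1]].
P = T⁻¹R = [[-5, -28/5, 1], [-1, -1, 0], [5, 27/5, -1]] · [[2, -20], [0, 15], [14, -20]] = [[4, -4], [-2, 5], [-4, 1]].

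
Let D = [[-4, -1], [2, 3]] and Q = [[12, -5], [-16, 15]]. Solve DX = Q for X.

X = [[-2, 0], [-4, 5]]

Left-multiplying both sides by D⁻¹ gives X = D⁻¹Q.
det D = -10; the adjugate gives D⁻¹ = [[-3/10, -1/10], [1/5, 2/5]].
X = D⁻¹Q = [[-3/10, -1/10], [1/5, 2/5]] · [[12, -5], [-16, 15]] = [[-2, 0], [-4, 5]].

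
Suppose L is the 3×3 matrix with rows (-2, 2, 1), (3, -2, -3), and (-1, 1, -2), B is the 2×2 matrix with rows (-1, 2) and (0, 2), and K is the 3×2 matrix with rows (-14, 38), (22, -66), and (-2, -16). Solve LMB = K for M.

Isolating M: multiply by L⁻¹ from the left and B⁻¹ from the right, so M = L⁻¹KB⁻¹.
det L = 5, so L⁻¹ = [[7/5, 1, -4/5], [9/5, 1, -3/5], [1/5, 0, -2/5]].
B has determinant -2; B⁻¹ = [[-1, 1], [0, 1/2]].
L⁻¹K = [[4, 0], [-2, 12], [-2, 14]].
M = (L⁻¹K)B⁻¹ = [[-4, 4], [2, 4], [2, 5]].

M = [[-4, 4], [2, 4], [2, 5]]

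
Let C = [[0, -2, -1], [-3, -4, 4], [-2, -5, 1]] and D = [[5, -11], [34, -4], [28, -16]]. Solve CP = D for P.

P = [[-6, -4], [-3, 5], [1, 1]]

C is on the left of P, so left-multiply by C⁻¹: P = C⁻¹D.
det C = 3, so C⁻¹ = [[16/3, 7/3, -4], [-5/3, -2/3, 1], [7/3, 4/3, -2]].
P = C⁻¹D = [[16/3, 7/3, -4], [-5/3, -2/3, 1], [7/3, 4/3, -2]] · [[5, -11], [34, -4], [28, -16]] = [[-6, -4], [-3, 5], [1, 1]].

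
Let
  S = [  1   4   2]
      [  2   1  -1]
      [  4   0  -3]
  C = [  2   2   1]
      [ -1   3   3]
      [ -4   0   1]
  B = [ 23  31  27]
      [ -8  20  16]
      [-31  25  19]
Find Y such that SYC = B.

Isolating Y: multiply by S⁻¹ from the left and C⁻¹ from the right, so Y = S⁻¹BC⁻¹.
det S = -3, so S⁻¹ = [[1, -4, 2], [-2/3, 11/3, -5/3], [4/3, -16/3, 7/3]].
det C = -4, so C⁻¹ = [[-3/4, 1/2, -3/4], [11/4, -3/2, 7/4], [-3, 2, -2]].
S⁻¹B = [[-7, 1, 1], [7, 11, 9], [1, -7, -5]].
Y = (S⁻¹B)C⁻¹ = [[5, -3, 5], [-2, 5, -4], [-5, 1, -3]].

Y = [[5, -3, 5], [-2, 5, -4], [-5, 1, -3]]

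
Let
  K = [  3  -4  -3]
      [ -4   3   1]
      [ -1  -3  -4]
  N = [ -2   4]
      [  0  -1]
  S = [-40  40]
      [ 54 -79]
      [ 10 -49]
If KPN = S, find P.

P = K⁻¹SN⁻¹ (apply K⁻¹ on the left and N⁻¹ on the right).
K has determinant -4; K⁻¹ = [[9/4, 7/4, -5/4], [17/4, 15/4, -9/4], [-15/4, -13/4, 7/4]].
det N = 2; the adjugate gives N⁻¹ = [[-1/2, -2], [0, -1]].
K⁻¹S = [[-8, 13], [10, -16], [-8, 21]].
P = (K⁻¹S)N⁻¹ = [[4, 3], [-5, -4], [4, -5]].

P = [[4, 3], [-5, -4], [4, -5]]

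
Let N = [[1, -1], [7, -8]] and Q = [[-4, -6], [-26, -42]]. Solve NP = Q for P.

P = [[-6, -6], [-2, 0]]

Since N multiplies P on the left, P = N⁻¹Q.
N has determinant -1; N⁻¹ = [[8, -1], [7, -1]].
P = N⁻¹Q = [[8, -1], [7, -1]] · [[-4, -6], [-26, -42]] = [[-6, -6], [-2, 0]].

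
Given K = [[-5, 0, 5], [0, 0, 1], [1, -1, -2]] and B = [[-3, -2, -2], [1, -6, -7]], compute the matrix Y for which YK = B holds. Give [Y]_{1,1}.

1

K is on the right of Y, so right-multiply by K⁻¹: Y = BK⁻¹.
det K = -5, so K⁻¹ = [[-1/5, 1, 0], [-1/5, -1, -1], [0, 1, 0]].
Y = BK⁻¹ = [[-3, -2, -2], [1, -6, -7]] · [[-1/5, 1, 0], [-1/5, -1, -1], [0, 1, 0]] = [[1, -3, 2], [1, 0, 6]].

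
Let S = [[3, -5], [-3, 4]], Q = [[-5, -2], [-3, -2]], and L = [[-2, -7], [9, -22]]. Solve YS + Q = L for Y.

YS = L − Q = [[3, -5], [12, -20]].
Since S sits to the right of Y, Y = (L − Q)S⁻¹.
det S = -3, so S⁻¹ = [[-4/3, -5/3], [-1, -1]].
Y = (L − Q)S⁻¹ = [[1, 0], [4, 0]].

Y = [[1, 0], [4, 0]]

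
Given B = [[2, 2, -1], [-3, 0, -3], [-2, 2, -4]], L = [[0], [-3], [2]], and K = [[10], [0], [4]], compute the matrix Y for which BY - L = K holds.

Y = [[1], [4], [0]]

BY = K + L = [[10], [-3], [6]].
B is on the left of Y, so left-multiply by B⁻¹: Y = B⁻¹(K + L).
det B = 6, so B⁻¹ = [[1, 1, -1], [-1, -5/3, 3/2], [-1, -4/3, 1]].
Y = B⁻¹(K + L) = [[1], [4], [0]].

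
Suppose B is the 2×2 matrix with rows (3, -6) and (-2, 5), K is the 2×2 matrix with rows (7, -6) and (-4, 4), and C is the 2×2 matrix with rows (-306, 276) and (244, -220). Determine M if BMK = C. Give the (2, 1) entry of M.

M = B⁻¹CK⁻¹ (apply B⁻¹ on the left and K⁻¹ on the right).
det B = 3, so B⁻¹ = [[5/3, 2], [2/3, 1]].
det K = 4, so K⁻¹ = [[1, 3/2], [1, 7/4]].
B⁻¹C = [[-22, 20], [40, -36]].
M = (B⁻¹C)K⁻¹ = [[-2, 2], [4, -3]].

4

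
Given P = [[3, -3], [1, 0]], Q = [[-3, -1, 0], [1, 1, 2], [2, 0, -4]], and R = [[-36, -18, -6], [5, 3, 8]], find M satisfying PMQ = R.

M = [[-3, 0, -2], [-4, 5, 0]]

M = P⁻¹RQ⁻¹ (apply P⁻¹ on the left and Q⁻¹ on the right).
P has determinant 3; P⁻¹ = [[0, 1], [-1/3, 1]].
det Q = 4, so Q⁻¹ = [[-1, -1, -1/2], [2, 3, 3/2], [-1/2, -1/2, -1/2]].
P⁻¹R = [[5, 3, 8], [17, 9, 10]].
M = (P⁻¹R)Q⁻¹ = [[-3, 0, -2], [-4, 5, 0]].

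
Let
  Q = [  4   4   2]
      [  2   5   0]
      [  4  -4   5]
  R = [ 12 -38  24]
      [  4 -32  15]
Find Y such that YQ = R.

Since Q sits to the right of Y, Y = RQ⁻¹.
det Q = 4; the adjugate gives Q⁻¹ = [[25/4, -7, -5/2], [-5/2, 3, 1], [-7, 8, 3]].
Y = RQ⁻¹ = [[12, -38, 24], [4, -32, 15]] · [[25/4, -7, -5/2], [-5/2, 3, 1], [-7, 8, 3]] = [[2, -6, 4], [0, -4, 3]].

Y = [[2, -6, 4], [0, -4, 3]]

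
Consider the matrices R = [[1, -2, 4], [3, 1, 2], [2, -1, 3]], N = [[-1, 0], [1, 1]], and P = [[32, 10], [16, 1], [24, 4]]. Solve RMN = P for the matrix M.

M = [[-4, -4], [3, 3], [-3, 5]]

Isolating M: multiply by R⁻¹ from the left and N⁻¹ from the right, so M = R⁻¹PN⁻¹.
R has determinant -5; R⁻¹ = [[-1, -2/5, 8/5], [1, 1, -2], [1, 3/5, -7/5]].
N has determinant -1; N⁻¹ = [[-1, 0], [1, 1]].
R⁻¹P = [[0, -4], [0, 3], [8, 5]].
M = (R⁻¹P)N⁻¹ = [[-4, -4], [3, 3], [-3, 5]].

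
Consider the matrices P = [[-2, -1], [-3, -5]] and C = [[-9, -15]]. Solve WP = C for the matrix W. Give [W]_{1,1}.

Right-multiplying both sides by P⁻¹ gives W = CP⁻¹.
det P = 7, so P⁻¹ = [[-5/7, 1/7], [3/7, -2/7]].
W = CP⁻¹ = [[-9, -15]] · [[-5/7, 1/7], [3/7, -2/7]] = [[0, 3]].

0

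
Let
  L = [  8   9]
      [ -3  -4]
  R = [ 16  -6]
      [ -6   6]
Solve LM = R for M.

M = [[2, 6], [0, -6]]

Since L multiplies M on the left, M = L⁻¹R.
det L = -5; the adjugate gives L⁻¹ = [[4/5, 9/5], [-3/5, -8/5]].
M = L⁻¹R = [[4/5, 9/5], [-3/5, -8/5]] · [[16, -6], [-6, 6]] = [[2, 6], [0, -6]].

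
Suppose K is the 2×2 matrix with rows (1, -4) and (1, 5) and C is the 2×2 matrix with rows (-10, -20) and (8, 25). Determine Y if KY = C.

Left-multiplying both sides by K⁻¹ gives Y = K⁻¹C.
det K = 9, so K⁻¹ = [[5/9, 4/9], [-1/9, 1/9]].
Y = K⁻¹C = [[5/9, 4/9], [-1/9, 1/9]] · [[-10, -20], [8, 25]] = [[-2, 0], [2, 5]].

Y = [[-2, 0], [2, 5]]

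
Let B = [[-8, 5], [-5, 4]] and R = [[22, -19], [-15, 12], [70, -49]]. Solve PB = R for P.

P = [[1, -6], [0, 3], [-5, -6]]

B is on the right of P, so right-multiply by B⁻¹: P = RB⁻¹.
B has determinant -7; B⁻¹ = [[-4/7, 5/7], [-5/7, 8/7]].
P = RB⁻¹ = [[22, -19], [-15, 12], [70, -49]] · [[-4/7, 5/7], [-5/7, 8/7]] = [[1, -6], [0, 3], [-5, -6]].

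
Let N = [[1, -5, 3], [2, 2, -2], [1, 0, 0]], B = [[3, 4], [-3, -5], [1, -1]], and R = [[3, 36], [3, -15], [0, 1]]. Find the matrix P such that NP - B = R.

NP = R + B = [[6, 40], [0, -20], [1, 0]].
N is on the left of P, so left-multiply by N⁻¹: P = N⁻¹(R + B).
det N = 4, so N⁻¹ = [[0, 0, 1], [-1/2, -3/4, 2], [-1/2, -5/4, 3]].
P = N⁻¹(R + B) = [[1, 0], [-1, -5], [0, 5]].

P = [[1, 0], [-1, -5], [0, 5]]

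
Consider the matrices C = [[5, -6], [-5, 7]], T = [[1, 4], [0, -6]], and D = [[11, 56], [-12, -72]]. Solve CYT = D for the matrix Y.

Y = [[1, 2], [-1, 2]]

Y = C⁻¹DT⁻¹ (apply C⁻¹ on the left and T⁻¹ on the right).
C has determinant 5; C⁻¹ = [[7/5, 6/5], [1, 1]].
det T = -6, so T⁻¹ = [[1, 2/3], [0, -1/6]].
C⁻¹D = [[1, -8], [-1, -16]].
Y = (C⁻¹D)T⁻¹ = [[1, 2], [-1, 2]].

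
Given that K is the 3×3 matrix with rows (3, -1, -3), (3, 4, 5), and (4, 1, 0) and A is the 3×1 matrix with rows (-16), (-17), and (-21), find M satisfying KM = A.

Since K multiplies M on the left, M = K⁻¹A.
K has determinant 4; K⁻¹ = [[-5/4, -3/4, 7/4], [5, 3, -6], [-13/4, -7/4, 15/4]].
M = K⁻¹A = [[-5/4, -3/4, 7/4], [5, 3, -6], [-13/4, -7/4, 15/4]] · [[-16], [-17], [-21]] = [[-4], [-5], [3]].

M = [[-4], [-5], [3]]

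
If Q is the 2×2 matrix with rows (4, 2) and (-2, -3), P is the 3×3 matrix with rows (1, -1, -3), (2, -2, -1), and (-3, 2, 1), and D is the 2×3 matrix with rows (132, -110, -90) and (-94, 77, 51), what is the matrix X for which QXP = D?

X = [[4, 5, -4], [-1, 3, -3]]

Left-multiply by Q⁻¹ and right-multiply by P⁻¹: X = Q⁻¹DP⁻¹.
det Q = -8, so Q⁻¹ = [[3/8, 1/4], [-1/4, -1/2]].
P has determinant 5; P⁻¹ = [[0, -1, -1], [1/5, -8/5, -1], [-2/5, 1/5, 0]].
Q⁻¹D = [[26, -22, -21], [14, -11, -3]].
X = (Q⁻¹D)P⁻¹ = [[4, 5, -4], [-1, 3, -3]].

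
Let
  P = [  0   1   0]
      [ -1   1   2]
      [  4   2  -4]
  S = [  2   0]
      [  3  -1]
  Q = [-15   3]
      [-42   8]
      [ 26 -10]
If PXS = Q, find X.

X = P⁻¹QS⁻¹ (apply P⁻¹ on the left and S⁻¹ on the right).
det P = 4, so P⁻¹ = [[-2, 1, 1/2], [1, 0, 0], [-3/2, 1, 1/4]].
S has determinant -2; S⁻¹ = [[1/2, 0], [3/2, -1]].
P⁻¹Q = [[1, -3], [-15, 3], [-13, 1]].
X = (P⁻¹Q)S⁻¹ = [[-4, 3], [-3, -3], [-5, -1]].

X = [[-4, 3], [-3, -3], [-5, -1]]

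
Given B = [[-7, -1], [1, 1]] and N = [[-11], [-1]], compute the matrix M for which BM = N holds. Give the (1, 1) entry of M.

Since B multiplies M on the left, M = B⁻¹N.
det B = -6, so B⁻¹ = [[-1/6, -1/6], [1/6, 7/6]].
M = B⁻¹N = [[-1/6, -1/6], [1/6, 7/6]] · [[-11], [-1]] = [[2], [-3]].

2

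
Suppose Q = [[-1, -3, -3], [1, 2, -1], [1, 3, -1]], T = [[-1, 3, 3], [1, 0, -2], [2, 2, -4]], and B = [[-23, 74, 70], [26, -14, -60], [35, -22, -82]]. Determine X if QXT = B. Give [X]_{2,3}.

2

Isolating X: multiply by Q⁻¹ from the left and T⁻¹ from the right, so X = Q⁻¹BT⁻¹.
det Q = -4, so Q⁻¹ = [[-1/4, 3, -9/4], [0, -1, 1], [-1/4, 0, -1/4]].
T has determinant 2; T⁻¹ = [[2, 9, -3], [0, -1, 1/2], [1, 4, -3/2]].
Q⁻¹B = [[5, -11, -13], [9, -8, -22], [-3, -13, 3]].
X = (Q⁻¹B)T⁻¹ = [[-3, 4, -1], [-4, 1, 2], [-3, -2, -2]].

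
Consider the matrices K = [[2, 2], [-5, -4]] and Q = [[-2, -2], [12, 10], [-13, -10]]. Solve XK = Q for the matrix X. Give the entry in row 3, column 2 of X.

Right-multiplying both sides by K⁻¹ gives X = QK⁻¹.
K has determinant 2; K⁻¹ = [[-2, -1], [5/2, 1]].
X = QK⁻¹ = [[-2, -2], [12, 10], [-13, -10]] · [[-2, -1], [5/2, 1]] = [[-1, 0], [1, -2], [1, 3]].

3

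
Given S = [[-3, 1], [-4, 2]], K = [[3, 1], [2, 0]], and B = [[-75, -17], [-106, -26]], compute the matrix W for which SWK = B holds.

W = [[4, 5], [-5, 3]]

W = S⁻¹BK⁻¹ (apply S⁻¹ on the left and K⁻¹ on the right).
det S = -2; the adjugate gives S⁻¹ = [[-1, 1/2], [-2, 3/2]].
det K = -2, so K⁻¹ = [[0, 1/2], [1, -3/2]].
S⁻¹B = [[22, 4], [-9, -5]].
W = (S⁻¹B)K⁻¹ = [[4, 5], [-5, 3]].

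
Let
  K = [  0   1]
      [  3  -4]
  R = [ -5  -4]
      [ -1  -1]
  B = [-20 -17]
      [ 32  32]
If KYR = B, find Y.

Y = K⁻¹BR⁻¹ (apply K⁻¹ on the left and R⁻¹ on the right).
K has determinant -3; K⁻¹ = [[4/3, 1/3], [1, 0]].
det R = 1, so R⁻¹ = [[-1, 4], [1, -5]].
K⁻¹B = [[-16, -12], [-20, -17]].
Y = (K⁻¹B)R⁻¹ = [[4, -4], [3, 5]].

Y = [[4, -4], [3, 5]]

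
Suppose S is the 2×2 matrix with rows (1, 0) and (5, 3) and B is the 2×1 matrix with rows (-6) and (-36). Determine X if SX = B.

Since S multiplies X on the left, X = S⁻¹B.
S has determinant 3; S⁻¹ = [[1, 0], [-5/3, 1/3]].
X = S⁻¹B = [[1, 0], [-5/3, 1/3]] · [[-6], [-36]] = [[-6], [-2]].

X = [[-6], [-2]]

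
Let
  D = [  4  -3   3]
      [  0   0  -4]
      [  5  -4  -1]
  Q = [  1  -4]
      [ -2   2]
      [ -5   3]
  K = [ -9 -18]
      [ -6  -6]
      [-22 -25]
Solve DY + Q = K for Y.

Y = [[-4, -2], [-1, 4], [1, 2]]

DY = K − Q = [[-10, -14], [-4, -8], [-17, -28]].
Left-multiplying both sides by D⁻¹ gives Y = D⁻¹(K − Q).
det D = -4; the adjugate gives D⁻¹ = [[4, 15/4, -3], [5, 19/4, -4], [0, -1/4, 0]].
Y = D⁻¹(K − Q) = [[-4, -2], [-1, 4], [1, 2]].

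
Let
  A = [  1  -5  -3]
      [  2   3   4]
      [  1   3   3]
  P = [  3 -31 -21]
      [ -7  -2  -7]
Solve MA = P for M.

M = [[5, 0, -2], [-2, -1, -3]]

A is on the right of M, so right-multiply by A⁻¹: M = PA⁻¹.
det A = -2, so A⁻¹ = [[3/2, -3, 11/2], [1, -3, 5], [-3/2, 4, -13/2]].
M = PA⁻¹ = [[3, -31, -21], [-7, -2, -7]] · [[3/2, -3, 11/2], [1, -3, 5], [-3/2, 4, -13/2]] = [[5, 0, -2], [-2, -1, -3]].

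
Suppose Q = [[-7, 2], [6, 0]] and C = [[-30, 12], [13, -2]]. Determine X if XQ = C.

X = [[6, 2], [-1, 1]]

Q is on the right of X, so right-multiply by Q⁻¹: X = CQ⁻¹.
det Q = -12; the adjugate gives Q⁻¹ = [[0, 1/6], [1/2, 7/12]].
X = CQ⁻¹ = [[-30, 12], [13, -2]] · [[0, 1/6], [1/2, 7/12]] = [[6, 2], [-1, 1]].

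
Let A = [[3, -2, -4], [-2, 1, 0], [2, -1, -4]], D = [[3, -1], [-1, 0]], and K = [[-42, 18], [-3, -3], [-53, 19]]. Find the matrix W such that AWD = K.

Left-multiply by A⁻¹ and right-multiply by D⁻¹: W = A⁻¹KD⁻¹.
det A = 4; the adjugate gives A⁻¹ = [[-1, -1, 1], [-2, -1, 2], [0, -1/4, -1/4]].
det D = -1; the adjugate gives D⁻¹ = [[0, -1], [-1, -3]].
A⁻¹K = [[-8, 4], [-19, 5], [14, -4]].
W = (A⁻¹K)D⁻¹ = [[-4, -4], [-5, 4], [4, -2]].

W = [[-4, -4], [-5, 4], [4, -2]]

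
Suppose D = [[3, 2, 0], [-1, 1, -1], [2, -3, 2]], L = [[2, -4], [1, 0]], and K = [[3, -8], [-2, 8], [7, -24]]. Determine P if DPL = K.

P = [[2, -1], [-2, 1], [-2, 0]]

Left-multiply by D⁻¹ and right-multiply by L⁻¹: P = D⁻¹KL⁻¹.
D has determinant -3; D⁻¹ = [[1/3, 4/3, 2/3], [0, -2, -1], [-1/3, -13/3, -5/3]].
det L = 4; the adjugate gives L⁻¹ = [[0, 1], [-1/4, 1/2]].
D⁻¹K = [[3, -8], [-3, 8], [-4, 8]].
P = (D⁻¹K)L⁻¹ = [[2, -1], [-2, 1], [-2, 0]].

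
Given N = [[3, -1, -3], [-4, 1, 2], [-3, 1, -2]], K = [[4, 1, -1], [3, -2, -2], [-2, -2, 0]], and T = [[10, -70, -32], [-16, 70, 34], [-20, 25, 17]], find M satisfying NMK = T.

M = [[1, 2, 3], [0, -4, -4], [1, -2, -2]]

Isolating M: multiply by N⁻¹ from the left and K⁻¹ from the right, so M = N⁻¹TK⁻¹.
det N = 5; the adjugate gives N⁻¹ = [[-4/5, -1, 1/5], [-14/5, -3, 6/5], [-1/5, 0, -1/5]].
K has determinant -2; K⁻¹ = [[2, -1, 2], [-2, 1, -5/2], [5, -3, 11/2]].
N⁻¹T = [[4, -9, -5], [-4, 16, 8], [2, 9, 3]].
M = (N⁻¹T)K⁻¹ = [[1, 2, 3], [0, -4, -4], [1, -2, -2]].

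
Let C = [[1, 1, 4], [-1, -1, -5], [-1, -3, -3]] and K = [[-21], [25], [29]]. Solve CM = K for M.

Since C multiplies M on the left, M = C⁻¹K.
det C = -2; the adjugate gives C⁻¹ = [[6, 9/2, 1/2], [-1, -1/2, -1/2], [-1, -1, 0]].
M = C⁻¹K = [[6, 9/2, 1/2], [-1, -1/2, -1/2], [-1, -1, 0]] · [[-21], [25], [29]] = [[1], [-6], [-4]].

M = [[1], [-6], [-4]]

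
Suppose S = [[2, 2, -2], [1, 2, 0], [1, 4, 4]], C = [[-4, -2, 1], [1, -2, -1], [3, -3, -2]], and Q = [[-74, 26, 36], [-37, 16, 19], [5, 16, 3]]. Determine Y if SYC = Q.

Y = [[-2, 3, -2], [3, -3, -2], [-3, 0, 3]]

Left-multiply by S⁻¹ and right-multiply by C⁻¹: Y = S⁻¹QC⁻¹.
S has determinant 4; S⁻¹ = [[2, -4, 1], [-1, 5/2, -1/2], [1/2, -3/2, 1/2]].
det C = 1; the adjugate gives C⁻¹ = [[1, -7, 4], [-1, 5, -3], [3, -18, 10]].
S⁻¹Q = [[5, 4, -1], [-21, 6, 10], [21, -3, -9]].
Y = (S⁻¹Q)C⁻¹ = [[-2, 3, -2], [3, -3, -2], [-3, 0, 3]].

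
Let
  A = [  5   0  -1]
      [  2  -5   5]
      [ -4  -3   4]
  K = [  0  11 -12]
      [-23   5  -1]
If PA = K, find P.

Since A sits to the right of P, P = KA⁻¹.
det A = 1; the adjugate gives A⁻¹ = [[-5, 3, -5], [-28, 16, -27], [-26, 15, -25]].
P = KA⁻¹ = [[0, 11, -12], [-23, 5, -1]] · [[-5, 3, -5], [-28, 16, -27], [-26, 15, -25]] = [[4, -4, 3], [1, -4, 5]].

P = [[4, -4, 3], [1, -4, 5]]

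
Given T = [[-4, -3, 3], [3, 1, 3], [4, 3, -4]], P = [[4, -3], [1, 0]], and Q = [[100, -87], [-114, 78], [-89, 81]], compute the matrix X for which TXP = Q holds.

X = [[-5, -2], [-5, 5], [-2, -3]]

Isolating X: multiply by T⁻¹ from the left and P⁻¹ from the right, so X = T⁻¹QP⁻¹.
det T = -5; the adjugate gives T⁻¹ = [[13/5, 3/5, 12/5], [-24/5, -4/5, -21/5], [-1, 0, -1]].
det P = 3, so P⁻¹ = [[0, 1], [-1/3, 4/3]].
T⁻¹Q = [[-22, 15], [-15, 15], [-11, 6]].
X = (T⁻¹Q)P⁻¹ = [[-5, -2], [-5, 5], [-2, -3]].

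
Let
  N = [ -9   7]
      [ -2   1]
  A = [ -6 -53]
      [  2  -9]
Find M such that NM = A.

N is on the left of M, so left-multiply by N⁻¹: M = N⁻¹A.
det N = 5, so N⁻¹ = [[1/5, -7/5], [2/5, -9/5]].
M = N⁻¹A = [[1/5, -7/5], [2/5, -9/5]] · [[-6, -53], [2, -9]] = [[-4, 2], [-6, -5]].

M = [[-4, 2], [-6, -5]]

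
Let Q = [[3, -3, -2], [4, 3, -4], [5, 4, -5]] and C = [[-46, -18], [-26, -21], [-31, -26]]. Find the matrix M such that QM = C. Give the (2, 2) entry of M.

Q is on the left of M, so left-multiply by Q⁻¹: M = Q⁻¹C.
det Q = 1, so Q⁻¹ = [[1, -23, 18], [0, -5, 4], [1, -27, 21]].
M = Q⁻¹C = [[1, -23, 18], [0, -5, 4], [1, -27, 21]] · [[-46, -18], [-26, -21], [-31, -26]] = [[-6, -3], [6, 1], [5, 3]].

1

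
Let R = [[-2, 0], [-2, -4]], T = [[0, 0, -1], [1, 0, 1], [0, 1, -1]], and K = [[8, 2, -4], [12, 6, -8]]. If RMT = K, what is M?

Left-multiply by R⁻¹ and right-multiply by T⁻¹: M = R⁻¹KT⁻¹.
det R = 8, so R⁻¹ = [[-1/2, 0], [1/4, -1/4]].
det T = -1, so T⁻¹ = [[1, 1, 0], [-1, 0, 1], [-1, 0, 0]].
R⁻¹K = [[-4, -1, 2], [-1, -1, 1]].
M = (R⁻¹K)T⁻¹ = [[-5, -4, -1], [-1, -1, -1]].

M = [[-5, -4, -1], [-1, -1, -1]]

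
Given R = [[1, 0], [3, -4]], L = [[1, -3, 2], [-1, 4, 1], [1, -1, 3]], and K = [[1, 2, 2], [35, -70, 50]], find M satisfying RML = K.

M = [[-3, -1, 3], [-1, 3, -4]]

Isolating M: multiply by R⁻¹ from the left and L⁻¹ from the right, so M = R⁻¹KL⁻¹.
det R = -4; the adjugate gives R⁻¹ = [[1, 0], [3/4, -1/4]].
det L = -5; the adjugate gives L⁻¹ = [[-13/5, -7/5, 11/5], [-4/5, -1/5, 3/5], [3/5, 2/5, -1/5]].
R⁻¹K = [[1, 2, 2], [-8, 19, -11]].
M = (R⁻¹K)L⁻¹ = [[-3, -1, 3], [-1, 3, -4]].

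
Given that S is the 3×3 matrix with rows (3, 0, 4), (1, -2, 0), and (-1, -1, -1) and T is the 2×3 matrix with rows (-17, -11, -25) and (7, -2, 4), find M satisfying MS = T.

M = [[-5, 3, 5], [0, 3, -4]]

Right-multiplying both sides by S⁻¹ gives M = TS⁻¹.
S has determinant -6; S⁻¹ = [[-1/3, 2/3, -4/3], [-1/6, -1/6, -2/3], [1/2, -1/2, 1]].
M = TS⁻¹ = [[-17, -11, -25], [7, -2, 4]] · [[-1/3, 2/3, -4/3], [-1/6, -1/6, -2/3], [1/2, -1/2, 1]] = [[-5, 3, 5], [0, 3, -4]].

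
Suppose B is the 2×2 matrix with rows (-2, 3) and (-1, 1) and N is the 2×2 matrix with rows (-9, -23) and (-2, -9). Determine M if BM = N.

B is on the left of M, so left-multiply by B⁻¹: M = B⁻¹N.
det B = 1, so B⁻¹ = [[1, -3], [1, -2]].
M = B⁻¹N = [[1, -3], [1, -2]] · [[-9, -23], [-2, -9]] = [[-3, 4], [-5, -5]].

M = [[-3, 4], [-5, -5]]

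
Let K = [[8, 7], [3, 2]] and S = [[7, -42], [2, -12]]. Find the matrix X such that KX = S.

K is on the left of X, so left-multiply by K⁻¹: X = K⁻¹S.
K has determinant -5; K⁻¹ = [[-2/5, 7/5], [3/5, -8/5]].
X = K⁻¹S = [[-2/5, 7/5], [3/5, -8/5]] · [[7, -42], [2, -12]] = [[0, 0], [1, -6]].

X = [[0, 0], [1, -6]]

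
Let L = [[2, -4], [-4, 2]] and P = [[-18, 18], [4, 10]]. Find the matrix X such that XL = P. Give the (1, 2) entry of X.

3

Since L sits to the right of X, X = PL⁻¹.
det L = -12, so L⁻¹ = [[-1/6, -1/3], [-1/3, -1/6]].
X = PL⁻¹ = [[-18, 18], [4, 10]] · [[-1/6, -1/3], [-1/3, -1/6]] = [[-3, 3], [-4, -3]].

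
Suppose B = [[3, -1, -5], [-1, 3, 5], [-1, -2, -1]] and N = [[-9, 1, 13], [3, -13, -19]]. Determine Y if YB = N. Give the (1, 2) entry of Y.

1

Right-multiplying both sides by B⁻¹ gives Y = NB⁻¹.
det B = 2, so B⁻¹ = [[7/2, 9/2, 5], [-3, -4, -5], [5/2, 7/2, 4]].
Y = NB⁻¹ = [[-9, 1, 13], [3, -13, -19]] · [[7/2, 9/2, 5], [-3, -4, -5], [5/2, 7/2, 4]] = [[-2, 1, 2], [2, -1, 4]].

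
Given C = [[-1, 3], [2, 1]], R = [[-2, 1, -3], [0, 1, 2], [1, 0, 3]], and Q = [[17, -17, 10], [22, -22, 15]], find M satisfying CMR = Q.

M = C⁻¹QR⁻¹ (apply C⁻¹ on the left and R⁻¹ on the right).
det C = -7; the adjugate gives C⁻¹ = [[-1/7, 3/7], [2/7, 1/7]].
det R = -1, so R⁻¹ = [[-3, 3, -5], [-2, 3, -4], [1, -1, 2]].
C⁻¹Q = [[7, -7, 5], [8, -8, 5]].
M = (C⁻¹Q)R⁻¹ = [[-2, -5, 3], [-3, -5, 2]].

M = [[-2, -5, 3], [-3, -5, 2]]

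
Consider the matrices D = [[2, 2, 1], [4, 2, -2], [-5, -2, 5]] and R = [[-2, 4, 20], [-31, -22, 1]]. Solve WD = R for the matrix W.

W = [[2, 6, 6], [-6, -6, -1]]

Since D sits to the right of W, W = RD⁻¹.
det D = -6, so D⁻¹ = [[-1, 2, 1], [5/3, -5/2, -4/3], [-1/3, 1, 2/3]].
W = RD⁻¹ = [[-2, 4, 20], [-31, -22, 1]] · [[-1, 2, 1], [5/3, -5/2, -4/3], [-1/3, 1, 2/3]] = [[2, 6, 6], [-6, -6, -1]].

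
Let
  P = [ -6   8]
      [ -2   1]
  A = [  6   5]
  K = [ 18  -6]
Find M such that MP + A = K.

M = [[-1, -3]]

MP = K − A = [[12, -11]].
P is on the right of M, so right-multiply by P⁻¹: M = (K − A)P⁻¹.
det P = 10, so P⁻¹ = [[1/10, -4/5], [1/5, -3/5]].
M = (K − A)P⁻¹ = [[-1, -3]].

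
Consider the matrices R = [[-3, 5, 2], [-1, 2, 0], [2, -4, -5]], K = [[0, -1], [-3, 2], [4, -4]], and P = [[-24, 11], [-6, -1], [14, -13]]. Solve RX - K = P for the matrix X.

X = [[3, -3], [-3, -1], [0, 3]]

RX = P + K = [[-24, 10], [-9, 1], [18, -17]].
R is on the left of X, so left-multiply by R⁻¹: X = R⁻¹(P + K).
det R = 5, so R⁻¹ = [[-2, 17/5, -4/5], [-1, 11/5, -2/5], [0, -2/5, -1/5]].
X = R⁻¹(P + K) = [[3, -3], [-3, -1], [0, 3]].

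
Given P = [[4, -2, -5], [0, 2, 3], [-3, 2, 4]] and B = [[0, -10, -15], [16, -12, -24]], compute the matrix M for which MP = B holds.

P is on the right of M, so right-multiply by P⁻¹: M = BP⁻¹.
P has determinant -4; P⁻¹ = [[-1/2, 1/2, -1], [9/4, -1/4, 3], [-3/2, 1/2, -2]].
M = BP⁻¹ = [[0, -10, -15], [16, -12, -24]] · [[-1/2, 1/2, -1], [9/4, -1/4, 3], [-3/2, 1/2, -2]] = [[0, -5, 0], [1, -1, -4]].

M = [[0, -5, 0], [1, -1, -4]]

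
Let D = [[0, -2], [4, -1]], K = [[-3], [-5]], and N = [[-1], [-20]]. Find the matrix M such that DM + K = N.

M = [[-4], [-1]]

DM = N − K = [[2], [-15]].
Left-multiplying both sides by D⁻¹ gives M = D⁻¹(N − K).
det D = 8; the adjugate gives D⁻¹ = [[-1/8, 1/4], [-1/2, 0]].
M = D⁻¹(N − K) = [[-4], [-1]].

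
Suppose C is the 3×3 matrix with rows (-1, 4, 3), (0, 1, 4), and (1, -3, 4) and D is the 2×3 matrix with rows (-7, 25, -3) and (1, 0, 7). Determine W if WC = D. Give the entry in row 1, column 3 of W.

-4

Right-multiplying both sides by C⁻¹ gives W = DC⁻¹.
det C = -3, so C⁻¹ = [[-16/3, 25/3, -13/3], [-4/3, 7/3, -4/3], [1/3, -1/3, 1/3]].
W = DC⁻¹ = [[-7, 25, -3], [1, 0, 7]] · [[-16/3, 25/3, -13/3], [-4/3, 7/3, -4/3], [1/3, -1/3, 1/3]] = [[3, 1, -4], [-3, 6, -2]].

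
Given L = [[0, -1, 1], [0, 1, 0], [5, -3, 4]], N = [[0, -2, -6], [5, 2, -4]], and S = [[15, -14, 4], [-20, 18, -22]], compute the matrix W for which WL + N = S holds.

WL = S − N = [[15, -12, 10], [-25, 16, -18]].
Right-multiplying both sides by L⁻¹ gives W = (S − N)L⁻¹.
det L = -5, so L⁻¹ = [[-4/5, -1/5, 1/5], [0, 1, 0], [1, 1, 0]].
W = (S − N)L⁻¹ = [[-2, -5, 3], [2, 3, -5]].

W = [[-2, -5, 3], [2, 3, -5]]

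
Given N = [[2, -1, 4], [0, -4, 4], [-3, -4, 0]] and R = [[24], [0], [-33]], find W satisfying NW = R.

W = [[3], [6], [6]]

Left-multiplying both sides by N⁻¹ gives W = N⁻¹R.
N has determinant -4; N⁻¹ = [[-4, 4, -3], [3, -3, 2], [3, -11/4, 2]].
W = N⁻¹R = [[-4, 4, -3], [3, -3, 2], [3, -11/4, 2]] · [[24], [0], [-33]] = [[3], [6], [6]].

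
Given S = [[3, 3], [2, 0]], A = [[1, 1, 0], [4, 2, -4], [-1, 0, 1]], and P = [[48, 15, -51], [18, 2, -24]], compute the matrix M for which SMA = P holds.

M = [[-3, 2, -4], [2, 1, -1]]

Isolating M: multiply by S⁻¹ from the left and A⁻¹ from the right, so M = S⁻¹PA⁻¹.
det S = -6; the adjugate gives S⁻¹ = [[0, 1/2], [1/3, -1/2]].
det A = 2; the adjugate gives A⁻¹ = [[1, -1/2, -2], [0, 1/2, 2], [1, -1/2, -1]].
S⁻¹P = [[9, 1, -12], [7, 4, -5]].
M = (S⁻¹P)A⁻¹ = [[-3, 2, -4], [2, 1, -1]].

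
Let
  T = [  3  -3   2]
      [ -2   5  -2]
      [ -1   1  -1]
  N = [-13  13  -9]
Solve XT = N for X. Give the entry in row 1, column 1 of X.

Right-multiplying both sides by T⁻¹ gives X = NT⁻¹.
det T = -3; the adjugate gives T⁻¹ = [[1, 1/3, 4/3], [0, 1/3, -2/3], [-1, 0, -3]].
X = NT⁻¹ = [[-13, 13, -9]] · [[1, 1/3, 4/3], [0, 1/3, -2/3], [-1, 0, -3]] = [[-4, 0, 1]].

-4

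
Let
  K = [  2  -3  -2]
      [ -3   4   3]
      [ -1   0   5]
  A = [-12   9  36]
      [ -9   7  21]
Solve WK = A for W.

Since K sits to the right of W, W = AK⁻¹.
K has determinant -4; K⁻¹ = [[-5, -15/4, 1/4], [-3, -2, 0], [-1, -3/4, 1/4]].
W = AK⁻¹ = [[-12, 9, 36], [-9, 7, 21]] · [[-5, -15/4, 1/4], [-3, -2, 0], [-1, -3/4, 1/4]] = [[-3, 0, 6], [3, 4, 3]].

W = [[-3, 0, 6], [3, 4, 3]]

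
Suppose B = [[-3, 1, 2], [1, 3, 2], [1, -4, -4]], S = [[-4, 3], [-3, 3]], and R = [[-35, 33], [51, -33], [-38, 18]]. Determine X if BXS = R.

X = [[-4, -2], [-2, 3], [-4, 0]]

Isolating X: multiply by B⁻¹ from the left and S⁻¹ from the right, so X = B⁻¹RS⁻¹.
det B = 4, so B⁻¹ = [[-1, -1, -1], [3/2, 5/2, 2], [-7/4, -11/4, -5/2]].
S has determinant -3; S⁻¹ = [[-1, 1], [-1, 4/3]].
B⁻¹R = [[22, -18], [-1, 3], [16, -12]].
X = (B⁻¹R)S⁻¹ = [[-4, -2], [-2, 3], [-4, 0]].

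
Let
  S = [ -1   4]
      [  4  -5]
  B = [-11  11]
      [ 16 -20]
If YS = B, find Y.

Since S sits to the right of Y, Y = BS⁻¹.
det S = -11, so S⁻¹ = [[5/11, 4/11], [4/11, 1/11]].
Y = BS⁻¹ = [[-11, 11], [16, -20]] · [[5/11, 4/11], [4/11, 1/11]] = [[-1, -3], [0, 4]].

Y = [[-1, -3], [0, 4]]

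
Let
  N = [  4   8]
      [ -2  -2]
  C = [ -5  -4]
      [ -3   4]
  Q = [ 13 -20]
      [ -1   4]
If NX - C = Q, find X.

X = [[2, -2], [0, -2]]

NX = Q + C = [[8, -24], [-4, 8]].
Left-multiplying both sides by N⁻¹ gives X = N⁻¹(Q + C).
N has determinant 8; N⁻¹ = [[-1/4, -1], [1/4, 1/2]].
X = N⁻¹(Q + C) = [[2, -2], [0, -2]].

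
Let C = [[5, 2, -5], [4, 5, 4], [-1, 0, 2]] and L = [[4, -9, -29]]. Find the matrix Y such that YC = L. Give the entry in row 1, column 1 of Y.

3

C is on the right of Y, so right-multiply by C⁻¹: Y = LC⁻¹.
C has determinant 1; C⁻¹ = [[10, -4, 33], [-12, 5, -40], [5, -2, 17]].
Y = LC⁻¹ = [[4, -9, -29]] · [[10, -4, 33], [-12, 5, -40], [5, -2, 17]] = [[3, -3, -1]].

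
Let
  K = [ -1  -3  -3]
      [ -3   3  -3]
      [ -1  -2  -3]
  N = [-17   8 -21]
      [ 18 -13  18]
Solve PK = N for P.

Right-multiplying both sides by K⁻¹ gives P = NK⁻¹.
det K = 6; the adjugate gives K⁻¹ = [[-5/2, -1/2, 3], [-1, 0, 1], [3/2, 1/6, -2]].
P = NK⁻¹ = [[-17, 8, -21], [18, -13, 18]] · [[-5/2, -1/2, 3], [-1, 0, 1], [3/2, 1/6, -2]] = [[3, 5, -1], [-5, -6, 5]].

P = [[3, 5, -1], [-5, -6, 5]]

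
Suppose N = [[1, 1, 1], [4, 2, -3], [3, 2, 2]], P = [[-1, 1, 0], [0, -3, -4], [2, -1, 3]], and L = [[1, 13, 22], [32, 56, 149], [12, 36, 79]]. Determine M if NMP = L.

M = [[0, -5, 5], [3, 0, -2], [0, 1, -1]]

M = N⁻¹LP⁻¹ (apply N⁻¹ on the left and P⁻¹ on the right).
det N = -5, so N⁻¹ = [[-2, 0, 1], [17/5, 1/5, -7/5], [-2/5, -1/5, 2/5]].
P has determinant 5; P⁻¹ = [[-13/5, -3/5, -4/5], [-8/5, -3/5, -4/5], [6/5, 1/5, 3/5]].
N⁻¹L = [[10, 10, 35], [-7, 5, -6], [-2, -2, -7]].
M = (N⁻¹L)P⁻¹ = [[0, -5, 5], [3, 0, -2], [0, 1, -1]].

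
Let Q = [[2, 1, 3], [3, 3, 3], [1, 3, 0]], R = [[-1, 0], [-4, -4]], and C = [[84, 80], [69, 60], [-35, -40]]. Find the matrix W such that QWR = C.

W = [[-5, -5], [0, 5], [2, -5]]

Left-multiply by Q⁻¹ and right-multiply by R⁻¹: W = Q⁻¹CR⁻¹.
det Q = 3; the adjugate gives Q⁻¹ = [[-3, 3, -2], [1, -1, 1], [2, -5/3, 1]].
R has determinant 4; R⁻¹ = [[-1, 0], [1, -1/4]].
Q⁻¹C = [[25, 20], [-20, -20], [18, 20]].
W = (Q⁻¹C)R⁻¹ = [[-5, -5], [0, 5], [2, -5]].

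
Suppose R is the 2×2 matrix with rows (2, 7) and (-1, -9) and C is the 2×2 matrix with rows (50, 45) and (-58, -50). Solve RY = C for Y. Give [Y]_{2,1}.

Since R multiplies Y on the left, Y = R⁻¹C.
R has determinant -11; R⁻¹ = [[9/11, 7/11], [-1/11, -2/11]].
Y = R⁻¹C = [[9/11, 7/11], [-1/11, -2/11]] · [[50, 45], [-58, -50]] = [[4, 5], [6, 5]].

6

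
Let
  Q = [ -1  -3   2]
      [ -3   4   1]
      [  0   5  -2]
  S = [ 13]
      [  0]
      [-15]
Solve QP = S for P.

Left-multiplying both sides by Q⁻¹ gives P = Q⁻¹S.
Q has determinant 1; Q⁻¹ = [[-13, 4, -11], [-6, 2, -5], [-15, 5, -13]].
P = Q⁻¹S = [[-13, 4, -11], [-6, 2, -5], [-15, 5, -13]] · [[13], [0], [-15]] = [[-4], [-3], [0]].

P = [[-4], [-3], [0]]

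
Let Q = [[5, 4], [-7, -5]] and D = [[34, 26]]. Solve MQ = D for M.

M = [[4, -2]]

Right-multiplying both sides by Q⁻¹ gives M = DQ⁻¹.
det Q = 3, so Q⁻¹ = [[-5/3, -4/3], [7/3, 5/3]].
M = DQ⁻¹ = [[34, 26]] · [[-5/3, -4/3], [7/3, 5/3]] = [[4, -2]].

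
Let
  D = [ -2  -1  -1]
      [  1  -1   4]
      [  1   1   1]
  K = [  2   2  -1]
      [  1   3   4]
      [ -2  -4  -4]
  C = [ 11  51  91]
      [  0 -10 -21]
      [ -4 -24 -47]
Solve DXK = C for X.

X = [[4, -5, 5], [3, 3, 4], [0, 0, -1]]

X = D⁻¹CK⁻¹ (apply D⁻¹ on the left and K⁻¹ on the right).
det D = 5; the adjugate gives D⁻¹ = [[-1, 0, -1], [3/5, -1/5, 7/5], [2/5, 1/5, 3/5]].
det K = -2, so K⁻¹ = [[-2, -6, -11/2], [2, 5, 9/2], [-1, -2, -2]].
D⁻¹C = [[-7, -27, -44], [1, -1, -7], [2, 4, 4]].
X = (D⁻¹C)K⁻¹ = [[4, -5, 5], [3, 3, 4], [0, 0, -1]].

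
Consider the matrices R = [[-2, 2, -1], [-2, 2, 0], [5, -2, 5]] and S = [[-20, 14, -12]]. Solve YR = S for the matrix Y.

R is on the right of Y, so right-multiply by R⁻¹: Y = SR⁻¹.
det R = 6, so R⁻¹ = [[5/3, -4/3, 1/3], [5/3, -5/6, 1/3], [-1, 1, 0]].
Y = SR⁻¹ = [[-20, 14, -12]] · [[5/3, -4/3, 1/3], [5/3, -5/6, 1/3], [-1, 1, 0]] = [[2, 3, -2]].

Y = [[2, 3, -2]]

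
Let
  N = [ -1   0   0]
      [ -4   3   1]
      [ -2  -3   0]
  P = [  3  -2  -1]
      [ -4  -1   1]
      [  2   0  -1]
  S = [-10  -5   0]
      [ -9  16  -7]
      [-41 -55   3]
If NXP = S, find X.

X = [[0, -5, -5], [-5, -5, 1], [4, 1, 1]]

Isolating X: multiply by N⁻¹ from the left and P⁻¹ from the right, so X = N⁻¹SP⁻¹.
det N = -3; the adjugate gives N⁻¹ = [[-1, 0, 0], [2/3, 0, -1/3], [-6, 1, 1]].
det P = 5; the adjugate gives P⁻¹ = [[1/5, -2/5, -3/5], [-2/5, -1/5, 1/5], [2/5, -4/5, -11/5]].
N⁻¹S = [[10, 5, 0], [7, 15, -1], [10, -9, -4]].
X = (N⁻¹S)P⁻¹ = [[0, -5, -5], [-5, -5, 1], [4, 1, 1]].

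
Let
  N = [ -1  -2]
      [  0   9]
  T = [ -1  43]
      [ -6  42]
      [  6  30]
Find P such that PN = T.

Since N sits to the right of P, P = TN⁻¹.
N has determinant -9; N⁻¹ = [[-1, -2/9], [0, 1/9]].
P = TN⁻¹ = [[-1, 43], [-6, 42], [6, 30]] · [[-1, -2/9], [0, 1/9]] = [[1, 5], [6, 6], [-6, 2]].

P = [[1, 5], [6, 6], [-6, 2]]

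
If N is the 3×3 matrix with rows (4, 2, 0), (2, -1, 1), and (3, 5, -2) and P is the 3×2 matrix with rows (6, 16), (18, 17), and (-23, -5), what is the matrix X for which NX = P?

X = [[4, 5], [-5, -2], [5, 5]]

N is on the left of X, so left-multiply by N⁻¹: X = N⁻¹P.
det N = 2, so N⁻¹ = [[-3/2, 2, 1], [7/2, -4, -2], [13/2, -7, -4]].
X = N⁻¹P = [[-3/2, 2, 1], [7/2, -4, -2], [13/2, -7, -4]] · [[6, 16], [18, 17], [-23, -5]] = [[4, 5], [-5, -2], [5, 5]].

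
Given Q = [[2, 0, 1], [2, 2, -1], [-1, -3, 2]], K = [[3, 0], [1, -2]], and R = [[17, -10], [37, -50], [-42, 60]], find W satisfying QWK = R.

Left-multiply by Q⁻¹ and right-multiply by K⁻¹: W = Q⁻¹RK⁻¹.
Q has determinant -2; Q⁻¹ = [[-1/2, 3/2, 1], [3/2, -5/2, -2], [2, -3, -2]].
K has determinant -6; K⁻¹ = [[1/3, 0], [1/6, -1/2]].
Q⁻¹R = [[5, -10], [17, -10], [7, 10]].
W = (Q⁻¹R)K⁻¹ = [[0, 5], [4, 5], [4, -5]].

W = [[0, 5], [4, 5], [4, -5]]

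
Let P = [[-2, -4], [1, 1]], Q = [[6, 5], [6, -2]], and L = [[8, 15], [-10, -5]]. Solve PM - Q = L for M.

PM = L + Q = [[14, 20], [-4, -7]].
Left-multiplying both sides by P⁻¹ gives M = P⁻¹(L + Q).
det P = 2, so P⁻¹ = [[1/2, 2], [-1/2, -1]].
M = P⁻¹(L + Q) = [[-1, -4], [-3, -3]].

M = [[-1, -4], [-3, -3]]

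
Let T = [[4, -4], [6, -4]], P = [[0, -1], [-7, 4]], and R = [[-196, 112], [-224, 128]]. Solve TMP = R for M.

Left-multiply by T⁻¹ and right-multiply by P⁻¹: M = T⁻¹RP⁻¹.
det T = 8; the adjugate gives T⁻¹ = [[-1/2, 1/2], [-3/4, 1/2]].
P has determinant -7; P⁻¹ = [[-4/7, -1/7], [-1, 0]].
T⁻¹R = [[-14, 8], [35, -20]].
M = (T⁻¹R)P⁻¹ = [[0, 2], [0, -5]].

M = [[0, 2], [0, -5]]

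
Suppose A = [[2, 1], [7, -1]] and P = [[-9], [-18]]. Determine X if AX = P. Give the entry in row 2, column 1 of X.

-3

Since A multiplies X on the left, X = A⁻¹P.
det A = -9; the adjugate gives A⁻¹ = [[1/9, 1/9], [7/9, -2/9]].
X = A⁻¹P = [[1/9, 1/9], [7/9, -2/9]] · [[-9], [-18]] = [[-3], [-3]].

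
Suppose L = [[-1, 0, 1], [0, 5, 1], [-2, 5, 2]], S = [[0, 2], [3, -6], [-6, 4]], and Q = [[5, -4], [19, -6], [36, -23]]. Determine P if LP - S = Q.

P = [[-3, 5], [4, -3], [2, 3]]

LP = Q + S = [[5, -2], [22, -12], [30, -19]].
Left-multiplying both sides by L⁻¹ gives P = L⁻¹(Q + S).
det L = 5; the adjugate gives L⁻¹ = [[1, 1, -1], [-2/5, 0, 1/5], [2, 1, -1]].
P = L⁻¹(Q + S) = [[-3, 5], [4, -3], [2, 3]].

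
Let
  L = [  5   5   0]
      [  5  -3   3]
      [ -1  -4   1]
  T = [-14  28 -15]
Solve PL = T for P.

L is on the right of P, so right-multiply by L⁻¹: P = TL⁻¹.
det L = 5; the adjugate gives L⁻¹ = [[9/5, -1, 3], [-8/5, 1, -3], [-23/5, 3, -8]].
P = TL⁻¹ = [[-14, 28, -15]] · [[9/5, -1, 3], [-8/5, 1, -3], [-23/5, 3, -8]] = [[-1, -3, -6]].

P = [[-1, -3, -6]]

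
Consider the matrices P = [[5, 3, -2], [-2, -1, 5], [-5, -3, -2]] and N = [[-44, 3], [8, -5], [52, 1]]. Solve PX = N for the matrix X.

X = [[-6, -1], [-6, 2], [-2, -1]]

P is on the left of X, so left-multiply by P⁻¹: X = P⁻¹N.
det P = -4; the adjugate gives P⁻¹ = [[-17/4, -3, -13/4], [29/4, 5, 21/4], [-1/4, 0, -1/4]].
X = P⁻¹N = [[-17/4, -3, -13/4], [29/4, 5, 21/4], [-1/4, 0, -1/4]] · [[-44, 3], [8, -5], [52, 1]] = [[-6, -1], [-6, 2], [-2, -1]].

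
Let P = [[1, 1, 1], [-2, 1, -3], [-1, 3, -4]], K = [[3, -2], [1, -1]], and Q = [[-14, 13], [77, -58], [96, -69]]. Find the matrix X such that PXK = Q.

X = [[-4, -5], [5, -2], [-2, -4]]

Left-multiply by P⁻¹ and right-multiply by K⁻¹: X = P⁻¹QK⁻¹.
det P = -5; the adjugate gives P⁻¹ = [[-1, -7/5, 4/5], [1, 3/5, -1/5], [1, 4/5, -3/5]].
det K = -1; the adjugate gives K⁻¹ = [[1, -2], [1, -3]].
P⁻¹Q = [[-17, 13], [13, -8], [-10, 8]].
X = (P⁻¹Q)K⁻¹ = [[-4, -5], [5, -2], [-2, -4]].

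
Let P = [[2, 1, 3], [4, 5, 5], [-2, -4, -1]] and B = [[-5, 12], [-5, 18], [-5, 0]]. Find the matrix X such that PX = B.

P is on the left of X, so left-multiply by P⁻¹: X = P⁻¹B.
P has determinant 6; P⁻¹ = [[5/2, -11/6, -5/3], [-1, 2/3, 1/3], [-1, 1, 1]].
X = P⁻¹B = [[5/2, -11/6, -5/3], [-1, 2/3, 1/3], [-1, 1, 1]] · [[-5, 12], [-5, 18], [-5, 0]] = [[5, -3], [0, 0], [-5, 6]].

X = [[5, -3], [0, 0], [-5, 6]]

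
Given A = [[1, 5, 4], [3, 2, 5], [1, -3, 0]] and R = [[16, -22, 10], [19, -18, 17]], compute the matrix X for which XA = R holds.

Right-multiplying both sides by A⁻¹ gives X = RA⁻¹.
det A = -4; the adjugate gives A⁻¹ = [[-15/4, 3, -17/4], [-5/4, 1, -7/4], [11/4, -2, 13/4]].
X = RA⁻¹ = [[16, -22, 10], [19, -18, 17]] · [[-15/4, 3, -17/4], [-5/4, 1, -7/4], [11/4, -2, 13/4]] = [[-5, 6, 3], [-2, 5, 6]].

X = [[-5, 6, 3], [-2, 5, 6]]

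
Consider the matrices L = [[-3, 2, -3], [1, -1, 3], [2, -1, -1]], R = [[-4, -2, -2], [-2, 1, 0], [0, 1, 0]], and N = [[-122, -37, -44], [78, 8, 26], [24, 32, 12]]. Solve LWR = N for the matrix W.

Left-multiply by L⁻¹ and right-multiply by R⁻¹: W = L⁻¹NR⁻¹.
det L = -1; the adjugate gives L⁻¹ = [[-4, -5, -3], [-7, -9, -6], [-1, -1, -1]].
R has determinant 4; R⁻¹ = [[0, -1/2, 1/2], [0, 0, 1], [-1/2, 1, -2]].
L⁻¹N = [[26, 12, 10], [8, -5, 2], [20, -3, 6]].
W = (L⁻¹N)R⁻¹ = [[-5, -3, 5], [-1, -2, -5], [-3, -4, -5]].

W = [[-5, -3, 5], [-1, -2, -5], [-3, -4, -5]]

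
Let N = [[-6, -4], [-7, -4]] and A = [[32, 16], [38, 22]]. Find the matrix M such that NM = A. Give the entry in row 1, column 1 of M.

Since N multiplies M on the left, M = N⁻¹A.
det N = -4; the adjugate gives N⁻¹ = [[1, -1], [-7/4, 3/2]].
M = N⁻¹A = [[1, -1], [-7/4, 3/2]] · [[32, 16], [38, 22]] = [[-6, -6], [1, 5]].

-6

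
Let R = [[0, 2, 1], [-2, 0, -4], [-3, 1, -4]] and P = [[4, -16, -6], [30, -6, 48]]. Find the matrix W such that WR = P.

W = [[-6, 4, -4], [0, -6, -6]]

Since R sits to the right of W, W = PR⁻¹.
R has determinant 6; R⁻¹ = [[2/3, 3/2, -4/3], [2/3, 1/2, -1/3], [-1/3, -1, 2/3]].
W = PR⁻¹ = [[4, -16, -6], [30, -6, 48]] · [[2/3, 3/2, -4/3], [2/3, 1/2, -1/3], [-1/3, -1, 2/3]] = [[-6, 4, -4], [0, -6, -6]].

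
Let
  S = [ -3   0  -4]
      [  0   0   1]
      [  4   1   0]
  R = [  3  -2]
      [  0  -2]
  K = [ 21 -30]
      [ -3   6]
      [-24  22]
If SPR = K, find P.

P = S⁻¹KR⁻¹ (apply S⁻¹ on the left and R⁻¹ on the right).
det S = 3; the adjugate gives S⁻¹ = [[-1/3, -4/3, 0], [4/3, 16/3, 1], [0, 1, 0]].
det R = -6; the adjugate gives R⁻¹ = [[1/3, -1/3], [0, -1/2]].
S⁻¹K = [[-3, 2], [-12, 14], [-3, 6]].
P = (S⁻¹K)R⁻¹ = [[-1, 0], [-4, -3], [-1, -2]].

P = [[-1, 0], [-4, -3], [-1, -2]]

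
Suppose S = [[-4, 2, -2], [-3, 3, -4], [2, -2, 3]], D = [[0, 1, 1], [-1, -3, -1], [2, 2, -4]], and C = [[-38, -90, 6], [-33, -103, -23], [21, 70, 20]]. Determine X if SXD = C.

X = [[-1, -3, 2], [-5, 2, -3], [5, -1, -2]]

X = S⁻¹CD⁻¹ (apply S⁻¹ on the left and D⁻¹ on the right).
det S = -2; the adjugate gives S⁻¹ = [[-1/2, 1, 1], [-1/2, 4, 5], [0, 2, 3]].
det D = -2, so D⁻¹ = [[-7, -3, -1], [3, 1, 1/2], [-2, -1, -1/2]].
S⁻¹C = [[7, 12, -6], [-8, -17, 5], [-3, 4, 14]].
X = (S⁻¹C)D⁻¹ = [[-1, -3, 2], [-5, 2, -3], [5, -1, -2]].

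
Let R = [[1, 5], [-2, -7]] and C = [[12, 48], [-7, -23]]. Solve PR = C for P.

P = [[4, -4], [1, 4]]

Since R sits to the right of P, P = CR⁻¹.
det R = 3; the adjugate gives R⁻¹ = [[-7/3, -5/3], [2/3, 1/3]].
P = CR⁻¹ = [[12, 48], [-7, -23]] · [[-7/3, -5/3], [2/3, 1/3]] = [[4, -4], [1, 4]].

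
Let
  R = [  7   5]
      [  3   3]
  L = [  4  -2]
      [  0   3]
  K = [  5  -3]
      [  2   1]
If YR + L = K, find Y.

Y = [[1, -2], [2, -4]]

YR = K − L = [[1, -1], [2, -2]].
R is on the right of Y, so right-multiply by R⁻¹: Y = (K − L)R⁻¹.
det R = 6; the adjugate gives R⁻¹ = [[1/2, -5/6], [-1/2, 7/6]].
Y = (K − L)R⁻¹ = [[1, -2], [2, -4]].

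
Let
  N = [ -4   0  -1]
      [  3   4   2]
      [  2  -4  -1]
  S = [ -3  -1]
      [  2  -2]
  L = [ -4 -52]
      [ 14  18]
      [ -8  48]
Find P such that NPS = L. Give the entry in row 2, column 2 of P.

2

Isolating P: multiply by N⁻¹ from the left and S⁻¹ from the right, so P = N⁻¹LS⁻¹.
N has determinant 4; N⁻¹ = [[1, 1, 1], [7/4, 3/2, 5/4], [-5, -4, -4]].
det S = 8, so S⁻¹ = [[-1/4, 1/8], [-1/4, -3/8]].
N⁻¹L = [[2, 14], [4, -4], [-4, -4]].
P = (N⁻¹L)S⁻¹ = [[-4, -5], [0, 2], [2, 1]].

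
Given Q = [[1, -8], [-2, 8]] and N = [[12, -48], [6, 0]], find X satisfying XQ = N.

X = [[0, -6], [-6, -6]]

Q is on the right of X, so right-multiply by Q⁻¹: X = NQ⁻¹.
Q has determinant -8; Q⁻¹ = [[-1, -1], [-1/4, -1/8]].
X = NQ⁻¹ = [[12, -48], [6, 0]] · [[-1, -1], [-1/4, -1/8]] = [[0, -6], [-6, -6]].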